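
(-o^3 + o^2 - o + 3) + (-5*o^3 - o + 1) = -6*o^3 + o^2 - 2*o + 4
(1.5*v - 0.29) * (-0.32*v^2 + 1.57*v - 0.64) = -0.48*v^3 + 2.4478*v^2 - 1.4153*v + 0.1856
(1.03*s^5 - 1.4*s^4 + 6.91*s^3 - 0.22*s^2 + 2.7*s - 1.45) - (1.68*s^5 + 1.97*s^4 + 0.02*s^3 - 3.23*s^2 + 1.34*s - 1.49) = -0.65*s^5 - 3.37*s^4 + 6.89*s^3 + 3.01*s^2 + 1.36*s + 0.04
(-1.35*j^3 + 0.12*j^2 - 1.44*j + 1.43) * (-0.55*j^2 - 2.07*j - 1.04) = 0.7425*j^5 + 2.7285*j^4 + 1.9476*j^3 + 2.0695*j^2 - 1.4625*j - 1.4872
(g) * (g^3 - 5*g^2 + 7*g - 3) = g^4 - 5*g^3 + 7*g^2 - 3*g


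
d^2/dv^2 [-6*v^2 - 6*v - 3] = -12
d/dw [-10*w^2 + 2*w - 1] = 2 - 20*w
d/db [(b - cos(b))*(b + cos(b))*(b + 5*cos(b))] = -5*b^2*sin(b) + 3*b^2 + b*sin(2*b) + 10*b*cos(b) + 15*sin(b)*cos(b)^2 - cos(b)^2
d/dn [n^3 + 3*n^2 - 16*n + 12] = 3*n^2 + 6*n - 16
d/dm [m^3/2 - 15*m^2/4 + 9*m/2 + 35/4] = 3*m^2/2 - 15*m/2 + 9/2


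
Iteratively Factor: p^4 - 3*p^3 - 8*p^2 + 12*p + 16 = (p - 4)*(p^3 + p^2 - 4*p - 4) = (p - 4)*(p + 1)*(p^2 - 4) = (p - 4)*(p + 1)*(p + 2)*(p - 2)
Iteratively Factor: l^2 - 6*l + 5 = (l - 5)*(l - 1)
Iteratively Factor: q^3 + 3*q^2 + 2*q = (q + 1)*(q^2 + 2*q) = (q + 1)*(q + 2)*(q)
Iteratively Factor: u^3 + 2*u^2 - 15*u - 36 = (u + 3)*(u^2 - u - 12) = (u - 4)*(u + 3)*(u + 3)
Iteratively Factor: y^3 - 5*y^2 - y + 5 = (y - 1)*(y^2 - 4*y - 5) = (y - 1)*(y + 1)*(y - 5)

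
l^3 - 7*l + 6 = (l - 2)*(l - 1)*(l + 3)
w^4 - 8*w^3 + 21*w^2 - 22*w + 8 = (w - 4)*(w - 2)*(w - 1)^2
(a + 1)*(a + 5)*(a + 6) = a^3 + 12*a^2 + 41*a + 30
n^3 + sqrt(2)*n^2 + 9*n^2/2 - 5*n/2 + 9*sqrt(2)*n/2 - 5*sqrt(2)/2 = (n - 1/2)*(n + 5)*(n + sqrt(2))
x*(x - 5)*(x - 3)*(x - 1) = x^4 - 9*x^3 + 23*x^2 - 15*x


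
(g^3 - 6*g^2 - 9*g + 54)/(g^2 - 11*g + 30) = (g^2 - 9)/(g - 5)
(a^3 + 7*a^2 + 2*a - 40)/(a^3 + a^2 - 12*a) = (a^2 + 3*a - 10)/(a*(a - 3))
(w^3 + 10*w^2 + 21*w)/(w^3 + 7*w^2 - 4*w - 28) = w*(w + 3)/(w^2 - 4)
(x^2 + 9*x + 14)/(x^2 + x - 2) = (x + 7)/(x - 1)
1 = 1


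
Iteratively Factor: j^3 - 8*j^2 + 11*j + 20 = (j - 5)*(j^2 - 3*j - 4) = (j - 5)*(j + 1)*(j - 4)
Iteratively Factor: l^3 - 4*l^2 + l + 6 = (l - 2)*(l^2 - 2*l - 3) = (l - 2)*(l + 1)*(l - 3)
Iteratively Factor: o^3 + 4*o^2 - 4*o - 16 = (o + 4)*(o^2 - 4) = (o - 2)*(o + 4)*(o + 2)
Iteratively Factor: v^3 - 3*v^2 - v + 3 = (v + 1)*(v^2 - 4*v + 3) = (v - 1)*(v + 1)*(v - 3)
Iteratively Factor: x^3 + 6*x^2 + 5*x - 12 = (x - 1)*(x^2 + 7*x + 12) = (x - 1)*(x + 3)*(x + 4)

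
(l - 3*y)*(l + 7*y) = l^2 + 4*l*y - 21*y^2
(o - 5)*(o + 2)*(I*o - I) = I*o^3 - 4*I*o^2 - 7*I*o + 10*I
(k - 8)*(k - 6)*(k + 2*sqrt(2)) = k^3 - 14*k^2 + 2*sqrt(2)*k^2 - 28*sqrt(2)*k + 48*k + 96*sqrt(2)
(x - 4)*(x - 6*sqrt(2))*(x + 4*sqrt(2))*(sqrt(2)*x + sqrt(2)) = sqrt(2)*x^4 - 3*sqrt(2)*x^3 - 4*x^3 - 52*sqrt(2)*x^2 + 12*x^2 + 16*x + 144*sqrt(2)*x + 192*sqrt(2)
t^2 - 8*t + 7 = (t - 7)*(t - 1)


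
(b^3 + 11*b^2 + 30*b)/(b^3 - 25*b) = (b + 6)/(b - 5)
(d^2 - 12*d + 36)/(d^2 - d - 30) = (d - 6)/(d + 5)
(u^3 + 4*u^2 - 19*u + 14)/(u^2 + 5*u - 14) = u - 1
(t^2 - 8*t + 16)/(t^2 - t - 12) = (t - 4)/(t + 3)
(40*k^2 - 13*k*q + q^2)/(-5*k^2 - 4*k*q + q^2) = (-8*k + q)/(k + q)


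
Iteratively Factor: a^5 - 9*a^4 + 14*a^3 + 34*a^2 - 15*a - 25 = (a - 5)*(a^4 - 4*a^3 - 6*a^2 + 4*a + 5) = (a - 5)*(a + 1)*(a^3 - 5*a^2 - a + 5) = (a - 5)^2*(a + 1)*(a^2 - 1) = (a - 5)^2*(a - 1)*(a + 1)*(a + 1)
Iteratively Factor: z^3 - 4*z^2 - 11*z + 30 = (z - 5)*(z^2 + z - 6) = (z - 5)*(z - 2)*(z + 3)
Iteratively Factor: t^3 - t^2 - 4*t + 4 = (t - 1)*(t^2 - 4) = (t - 1)*(t + 2)*(t - 2)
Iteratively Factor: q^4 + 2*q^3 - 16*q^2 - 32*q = (q - 4)*(q^3 + 6*q^2 + 8*q) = q*(q - 4)*(q^2 + 6*q + 8) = q*(q - 4)*(q + 4)*(q + 2)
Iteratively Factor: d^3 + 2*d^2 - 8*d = (d)*(d^2 + 2*d - 8) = d*(d + 4)*(d - 2)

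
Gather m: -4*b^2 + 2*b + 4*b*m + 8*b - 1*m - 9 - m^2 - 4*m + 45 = -4*b^2 + 10*b - m^2 + m*(4*b - 5) + 36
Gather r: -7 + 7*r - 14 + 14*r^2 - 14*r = 14*r^2 - 7*r - 21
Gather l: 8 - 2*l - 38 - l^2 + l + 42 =-l^2 - l + 12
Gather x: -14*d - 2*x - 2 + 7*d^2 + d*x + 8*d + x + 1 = 7*d^2 - 6*d + x*(d - 1) - 1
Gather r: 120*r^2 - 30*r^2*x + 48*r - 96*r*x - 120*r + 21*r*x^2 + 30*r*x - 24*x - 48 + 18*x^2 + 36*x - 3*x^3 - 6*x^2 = r^2*(120 - 30*x) + r*(21*x^2 - 66*x - 72) - 3*x^3 + 12*x^2 + 12*x - 48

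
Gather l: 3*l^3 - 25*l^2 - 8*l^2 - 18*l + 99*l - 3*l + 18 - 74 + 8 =3*l^3 - 33*l^2 + 78*l - 48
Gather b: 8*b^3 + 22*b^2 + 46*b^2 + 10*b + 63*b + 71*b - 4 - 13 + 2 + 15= 8*b^3 + 68*b^2 + 144*b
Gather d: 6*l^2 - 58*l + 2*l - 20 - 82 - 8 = 6*l^2 - 56*l - 110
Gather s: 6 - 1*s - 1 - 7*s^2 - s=-7*s^2 - 2*s + 5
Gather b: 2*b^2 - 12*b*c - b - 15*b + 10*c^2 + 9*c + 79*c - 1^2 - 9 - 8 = 2*b^2 + b*(-12*c - 16) + 10*c^2 + 88*c - 18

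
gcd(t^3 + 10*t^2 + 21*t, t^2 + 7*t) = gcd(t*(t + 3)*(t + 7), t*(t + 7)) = t^2 + 7*t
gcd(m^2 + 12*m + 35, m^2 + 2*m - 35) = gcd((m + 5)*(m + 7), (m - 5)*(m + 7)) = m + 7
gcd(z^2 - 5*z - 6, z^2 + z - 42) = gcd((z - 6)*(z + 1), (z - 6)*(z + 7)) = z - 6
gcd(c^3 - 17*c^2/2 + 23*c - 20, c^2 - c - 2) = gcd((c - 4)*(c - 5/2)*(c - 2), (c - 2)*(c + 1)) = c - 2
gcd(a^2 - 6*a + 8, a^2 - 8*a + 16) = a - 4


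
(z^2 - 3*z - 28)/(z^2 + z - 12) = (z - 7)/(z - 3)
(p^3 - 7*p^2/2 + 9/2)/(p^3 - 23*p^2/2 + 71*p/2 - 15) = (2*p^3 - 7*p^2 + 9)/(2*p^3 - 23*p^2 + 71*p - 30)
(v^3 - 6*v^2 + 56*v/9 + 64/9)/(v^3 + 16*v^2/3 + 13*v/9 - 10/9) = (3*v^2 - 20*v + 32)/(3*v^2 + 14*v - 5)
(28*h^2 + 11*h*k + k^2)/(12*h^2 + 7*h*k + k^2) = (7*h + k)/(3*h + k)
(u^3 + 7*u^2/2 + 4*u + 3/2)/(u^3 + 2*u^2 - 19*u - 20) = (u^2 + 5*u/2 + 3/2)/(u^2 + u - 20)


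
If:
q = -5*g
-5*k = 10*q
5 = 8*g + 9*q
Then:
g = -5/37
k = -50/37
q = 25/37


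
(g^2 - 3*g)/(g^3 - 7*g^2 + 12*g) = 1/(g - 4)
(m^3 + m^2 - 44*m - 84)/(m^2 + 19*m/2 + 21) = 2*(m^2 - 5*m - 14)/(2*m + 7)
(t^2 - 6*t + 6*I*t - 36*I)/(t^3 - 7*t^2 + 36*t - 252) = (t - 6)/(t^2 - t*(7 + 6*I) + 42*I)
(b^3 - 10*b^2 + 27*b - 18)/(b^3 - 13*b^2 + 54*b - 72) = (b - 1)/(b - 4)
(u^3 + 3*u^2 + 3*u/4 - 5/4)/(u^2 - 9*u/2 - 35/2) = (2*u^2 + u - 1)/(2*(u - 7))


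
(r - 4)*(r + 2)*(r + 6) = r^3 + 4*r^2 - 20*r - 48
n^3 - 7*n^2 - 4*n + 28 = (n - 7)*(n - 2)*(n + 2)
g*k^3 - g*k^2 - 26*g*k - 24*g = (k - 6)*(k + 4)*(g*k + g)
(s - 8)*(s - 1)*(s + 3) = s^3 - 6*s^2 - 19*s + 24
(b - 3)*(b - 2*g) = b^2 - 2*b*g - 3*b + 6*g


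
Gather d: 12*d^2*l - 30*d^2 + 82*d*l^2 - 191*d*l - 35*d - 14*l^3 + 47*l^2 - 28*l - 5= d^2*(12*l - 30) + d*(82*l^2 - 191*l - 35) - 14*l^3 + 47*l^2 - 28*l - 5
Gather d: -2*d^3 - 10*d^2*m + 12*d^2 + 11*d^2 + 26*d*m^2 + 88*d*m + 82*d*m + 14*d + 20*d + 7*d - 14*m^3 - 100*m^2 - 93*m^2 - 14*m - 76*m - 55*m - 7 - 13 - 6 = -2*d^3 + d^2*(23 - 10*m) + d*(26*m^2 + 170*m + 41) - 14*m^3 - 193*m^2 - 145*m - 26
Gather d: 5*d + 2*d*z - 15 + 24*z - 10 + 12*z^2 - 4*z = d*(2*z + 5) + 12*z^2 + 20*z - 25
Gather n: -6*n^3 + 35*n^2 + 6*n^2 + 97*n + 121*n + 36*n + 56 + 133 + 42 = -6*n^3 + 41*n^2 + 254*n + 231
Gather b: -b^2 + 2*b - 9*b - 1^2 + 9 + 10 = -b^2 - 7*b + 18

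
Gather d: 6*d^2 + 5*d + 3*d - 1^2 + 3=6*d^2 + 8*d + 2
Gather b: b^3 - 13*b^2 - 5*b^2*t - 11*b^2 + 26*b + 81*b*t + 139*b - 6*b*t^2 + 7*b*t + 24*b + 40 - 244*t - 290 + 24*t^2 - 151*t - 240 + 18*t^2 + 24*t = b^3 + b^2*(-5*t - 24) + b*(-6*t^2 + 88*t + 189) + 42*t^2 - 371*t - 490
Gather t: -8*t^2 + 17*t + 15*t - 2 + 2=-8*t^2 + 32*t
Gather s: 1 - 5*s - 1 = -5*s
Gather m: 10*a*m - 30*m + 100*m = m*(10*a + 70)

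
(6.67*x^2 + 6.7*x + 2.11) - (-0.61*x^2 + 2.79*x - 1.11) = 7.28*x^2 + 3.91*x + 3.22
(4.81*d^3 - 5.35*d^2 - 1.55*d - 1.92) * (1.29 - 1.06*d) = -5.0986*d^4 + 11.8759*d^3 - 5.2585*d^2 + 0.0357000000000001*d - 2.4768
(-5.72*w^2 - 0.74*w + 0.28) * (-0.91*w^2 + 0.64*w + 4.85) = 5.2052*w^4 - 2.9874*w^3 - 28.4704*w^2 - 3.4098*w + 1.358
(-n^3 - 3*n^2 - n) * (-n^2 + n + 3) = n^5 + 2*n^4 - 5*n^3 - 10*n^2 - 3*n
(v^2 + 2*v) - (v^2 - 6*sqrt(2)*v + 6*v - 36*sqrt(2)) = -4*v + 6*sqrt(2)*v + 36*sqrt(2)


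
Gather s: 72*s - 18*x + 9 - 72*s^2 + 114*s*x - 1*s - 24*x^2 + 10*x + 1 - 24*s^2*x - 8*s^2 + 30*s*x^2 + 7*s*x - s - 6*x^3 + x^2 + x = s^2*(-24*x - 80) + s*(30*x^2 + 121*x + 70) - 6*x^3 - 23*x^2 - 7*x + 10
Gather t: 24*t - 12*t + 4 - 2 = 12*t + 2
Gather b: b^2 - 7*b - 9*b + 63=b^2 - 16*b + 63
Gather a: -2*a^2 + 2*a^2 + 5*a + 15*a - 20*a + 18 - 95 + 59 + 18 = 0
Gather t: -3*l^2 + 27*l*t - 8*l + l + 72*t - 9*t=-3*l^2 - 7*l + t*(27*l + 63)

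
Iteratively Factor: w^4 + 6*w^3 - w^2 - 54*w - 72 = (w + 4)*(w^3 + 2*w^2 - 9*w - 18) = (w + 2)*(w + 4)*(w^2 - 9) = (w - 3)*(w + 2)*(w + 4)*(w + 3)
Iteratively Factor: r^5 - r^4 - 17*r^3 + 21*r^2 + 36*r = (r + 4)*(r^4 - 5*r^3 + 3*r^2 + 9*r) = (r - 3)*(r + 4)*(r^3 - 2*r^2 - 3*r) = r*(r - 3)*(r + 4)*(r^2 - 2*r - 3) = r*(r - 3)^2*(r + 4)*(r + 1)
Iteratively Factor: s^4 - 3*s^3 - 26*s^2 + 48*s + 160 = (s + 4)*(s^3 - 7*s^2 + 2*s + 40) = (s - 5)*(s + 4)*(s^2 - 2*s - 8) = (s - 5)*(s - 4)*(s + 4)*(s + 2)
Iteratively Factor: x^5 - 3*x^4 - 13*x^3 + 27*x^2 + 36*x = (x + 3)*(x^4 - 6*x^3 + 5*x^2 + 12*x) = x*(x + 3)*(x^3 - 6*x^2 + 5*x + 12) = x*(x - 3)*(x + 3)*(x^2 - 3*x - 4) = x*(x - 4)*(x - 3)*(x + 3)*(x + 1)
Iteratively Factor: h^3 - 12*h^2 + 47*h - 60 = (h - 3)*(h^2 - 9*h + 20) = (h - 4)*(h - 3)*(h - 5)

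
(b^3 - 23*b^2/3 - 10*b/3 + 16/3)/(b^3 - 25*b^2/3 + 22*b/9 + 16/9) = 3*(b + 1)/(3*b + 1)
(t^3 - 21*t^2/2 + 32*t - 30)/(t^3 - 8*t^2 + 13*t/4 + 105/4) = 2*(t^2 - 8*t + 12)/(2*t^2 - 11*t - 21)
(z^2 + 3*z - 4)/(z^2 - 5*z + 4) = (z + 4)/(z - 4)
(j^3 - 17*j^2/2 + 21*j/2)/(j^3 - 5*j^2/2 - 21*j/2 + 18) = j*(j - 7)/(j^2 - j - 12)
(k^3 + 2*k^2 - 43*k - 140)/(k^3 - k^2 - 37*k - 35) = (k + 4)/(k + 1)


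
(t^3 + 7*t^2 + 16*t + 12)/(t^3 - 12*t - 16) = (t + 3)/(t - 4)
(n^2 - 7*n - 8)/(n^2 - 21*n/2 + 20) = 2*(n + 1)/(2*n - 5)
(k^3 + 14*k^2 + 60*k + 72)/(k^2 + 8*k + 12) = k + 6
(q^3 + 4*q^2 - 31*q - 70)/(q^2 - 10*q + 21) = (q^3 + 4*q^2 - 31*q - 70)/(q^2 - 10*q + 21)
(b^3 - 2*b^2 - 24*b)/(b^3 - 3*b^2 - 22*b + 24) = b/(b - 1)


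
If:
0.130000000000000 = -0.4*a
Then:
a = -0.32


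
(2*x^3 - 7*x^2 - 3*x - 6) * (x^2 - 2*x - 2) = 2*x^5 - 11*x^4 + 7*x^3 + 14*x^2 + 18*x + 12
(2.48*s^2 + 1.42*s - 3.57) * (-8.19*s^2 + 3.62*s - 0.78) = -20.3112*s^4 - 2.6522*s^3 + 32.4443*s^2 - 14.031*s + 2.7846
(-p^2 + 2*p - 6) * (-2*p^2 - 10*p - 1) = 2*p^4 + 6*p^3 - 7*p^2 + 58*p + 6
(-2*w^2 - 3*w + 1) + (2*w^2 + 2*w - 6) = -w - 5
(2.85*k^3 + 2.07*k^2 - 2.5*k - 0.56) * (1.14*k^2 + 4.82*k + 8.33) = 3.249*k^5 + 16.0968*k^4 + 30.8679*k^3 + 4.5547*k^2 - 23.5242*k - 4.6648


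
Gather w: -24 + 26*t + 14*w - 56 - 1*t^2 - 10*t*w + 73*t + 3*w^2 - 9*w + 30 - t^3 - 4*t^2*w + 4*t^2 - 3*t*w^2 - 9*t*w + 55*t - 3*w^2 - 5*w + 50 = -t^3 + 3*t^2 - 3*t*w^2 + 154*t + w*(-4*t^2 - 19*t)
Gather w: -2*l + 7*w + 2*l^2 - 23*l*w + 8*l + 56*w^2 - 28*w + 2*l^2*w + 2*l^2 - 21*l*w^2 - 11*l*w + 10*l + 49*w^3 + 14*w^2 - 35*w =4*l^2 + 16*l + 49*w^3 + w^2*(70 - 21*l) + w*(2*l^2 - 34*l - 56)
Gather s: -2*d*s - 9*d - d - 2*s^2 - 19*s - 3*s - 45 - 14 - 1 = -10*d - 2*s^2 + s*(-2*d - 22) - 60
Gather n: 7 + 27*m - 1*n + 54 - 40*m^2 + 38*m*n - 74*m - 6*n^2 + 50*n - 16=-40*m^2 - 47*m - 6*n^2 + n*(38*m + 49) + 45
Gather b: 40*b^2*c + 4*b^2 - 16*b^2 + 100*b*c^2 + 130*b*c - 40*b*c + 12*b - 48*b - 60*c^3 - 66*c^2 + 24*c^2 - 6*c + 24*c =b^2*(40*c - 12) + b*(100*c^2 + 90*c - 36) - 60*c^3 - 42*c^2 + 18*c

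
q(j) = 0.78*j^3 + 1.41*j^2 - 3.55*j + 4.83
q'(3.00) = 25.97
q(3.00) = 27.93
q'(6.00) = 97.61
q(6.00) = 202.77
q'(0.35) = -2.28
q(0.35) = 3.79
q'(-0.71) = -4.37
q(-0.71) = 7.78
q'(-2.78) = 6.69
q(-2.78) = 8.84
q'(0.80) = 0.20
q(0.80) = 3.29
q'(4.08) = 46.91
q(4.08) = 66.79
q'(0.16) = -3.04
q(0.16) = 4.30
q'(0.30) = -2.49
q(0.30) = 3.91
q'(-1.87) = -0.64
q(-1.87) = 11.30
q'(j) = 2.34*j^2 + 2.82*j - 3.55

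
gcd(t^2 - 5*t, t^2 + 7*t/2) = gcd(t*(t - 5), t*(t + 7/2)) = t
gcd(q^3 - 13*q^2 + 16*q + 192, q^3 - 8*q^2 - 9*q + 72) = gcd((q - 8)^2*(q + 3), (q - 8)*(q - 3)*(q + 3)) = q^2 - 5*q - 24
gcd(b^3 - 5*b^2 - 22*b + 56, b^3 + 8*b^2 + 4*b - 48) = b^2 + 2*b - 8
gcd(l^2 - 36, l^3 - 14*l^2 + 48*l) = l - 6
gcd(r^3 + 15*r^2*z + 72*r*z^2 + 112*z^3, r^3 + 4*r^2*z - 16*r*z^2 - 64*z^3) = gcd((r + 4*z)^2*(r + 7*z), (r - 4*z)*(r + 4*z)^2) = r^2 + 8*r*z + 16*z^2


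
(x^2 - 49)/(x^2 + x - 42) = (x - 7)/(x - 6)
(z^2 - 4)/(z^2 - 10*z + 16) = (z + 2)/(z - 8)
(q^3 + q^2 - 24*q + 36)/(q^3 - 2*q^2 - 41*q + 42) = (q^2 - 5*q + 6)/(q^2 - 8*q + 7)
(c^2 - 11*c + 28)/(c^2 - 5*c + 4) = (c - 7)/(c - 1)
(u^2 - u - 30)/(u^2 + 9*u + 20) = (u - 6)/(u + 4)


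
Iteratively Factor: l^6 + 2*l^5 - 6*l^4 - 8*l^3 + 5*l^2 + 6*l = (l + 3)*(l^5 - l^4 - 3*l^3 + l^2 + 2*l) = (l + 1)*(l + 3)*(l^4 - 2*l^3 - l^2 + 2*l) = (l - 1)*(l + 1)*(l + 3)*(l^3 - l^2 - 2*l) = (l - 2)*(l - 1)*(l + 1)*(l + 3)*(l^2 + l) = (l - 2)*(l - 1)*(l + 1)^2*(l + 3)*(l)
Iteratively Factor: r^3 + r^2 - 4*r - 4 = (r + 2)*(r^2 - r - 2) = (r + 1)*(r + 2)*(r - 2)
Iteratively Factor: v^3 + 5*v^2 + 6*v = (v)*(v^2 + 5*v + 6) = v*(v + 3)*(v + 2)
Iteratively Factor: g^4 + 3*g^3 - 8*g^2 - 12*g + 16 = (g + 2)*(g^3 + g^2 - 10*g + 8) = (g + 2)*(g + 4)*(g^2 - 3*g + 2) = (g - 1)*(g + 2)*(g + 4)*(g - 2)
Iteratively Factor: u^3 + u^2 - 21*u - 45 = (u + 3)*(u^2 - 2*u - 15) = (u - 5)*(u + 3)*(u + 3)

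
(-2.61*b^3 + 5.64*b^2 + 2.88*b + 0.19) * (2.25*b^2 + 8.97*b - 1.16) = -5.8725*b^5 - 10.7217*b^4 + 60.0984*b^3 + 19.7187*b^2 - 1.6365*b - 0.2204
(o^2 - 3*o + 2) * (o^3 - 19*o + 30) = o^5 - 3*o^4 - 17*o^3 + 87*o^2 - 128*o + 60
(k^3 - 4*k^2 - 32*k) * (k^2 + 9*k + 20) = k^5 + 5*k^4 - 48*k^3 - 368*k^2 - 640*k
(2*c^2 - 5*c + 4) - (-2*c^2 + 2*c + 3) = 4*c^2 - 7*c + 1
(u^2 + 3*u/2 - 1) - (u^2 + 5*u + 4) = -7*u/2 - 5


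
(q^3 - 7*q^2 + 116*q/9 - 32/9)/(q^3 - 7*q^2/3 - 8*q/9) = (3*q^2 - 13*q + 4)/(q*(3*q + 1))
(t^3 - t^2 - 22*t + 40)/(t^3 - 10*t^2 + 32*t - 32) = (t + 5)/(t - 4)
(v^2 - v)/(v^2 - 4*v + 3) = v/(v - 3)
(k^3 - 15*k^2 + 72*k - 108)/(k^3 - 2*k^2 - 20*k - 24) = (k^2 - 9*k + 18)/(k^2 + 4*k + 4)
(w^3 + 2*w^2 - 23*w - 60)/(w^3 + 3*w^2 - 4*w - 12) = (w^2 - w - 20)/(w^2 - 4)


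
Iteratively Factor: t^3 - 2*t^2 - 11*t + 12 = (t + 3)*(t^2 - 5*t + 4) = (t - 4)*(t + 3)*(t - 1)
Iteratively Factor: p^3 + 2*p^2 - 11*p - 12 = (p - 3)*(p^2 + 5*p + 4) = (p - 3)*(p + 4)*(p + 1)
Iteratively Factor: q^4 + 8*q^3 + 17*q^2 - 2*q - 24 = (q + 4)*(q^3 + 4*q^2 + q - 6) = (q + 2)*(q + 4)*(q^2 + 2*q - 3) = (q - 1)*(q + 2)*(q + 4)*(q + 3)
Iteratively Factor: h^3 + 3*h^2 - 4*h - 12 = (h + 3)*(h^2 - 4) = (h - 2)*(h + 3)*(h + 2)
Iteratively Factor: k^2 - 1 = (k - 1)*(k + 1)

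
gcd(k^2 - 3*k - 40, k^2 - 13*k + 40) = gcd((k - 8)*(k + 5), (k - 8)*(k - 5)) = k - 8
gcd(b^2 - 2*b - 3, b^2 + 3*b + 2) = b + 1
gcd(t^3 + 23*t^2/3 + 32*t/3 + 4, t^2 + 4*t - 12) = t + 6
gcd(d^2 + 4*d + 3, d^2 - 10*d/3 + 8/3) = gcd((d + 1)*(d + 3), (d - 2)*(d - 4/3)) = 1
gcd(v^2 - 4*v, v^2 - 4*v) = v^2 - 4*v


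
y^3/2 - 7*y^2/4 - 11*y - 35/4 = (y/2 + 1/2)*(y - 7)*(y + 5/2)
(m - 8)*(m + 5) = m^2 - 3*m - 40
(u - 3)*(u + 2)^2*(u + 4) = u^4 + 5*u^3 - 4*u^2 - 44*u - 48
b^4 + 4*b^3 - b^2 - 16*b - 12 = (b - 2)*(b + 1)*(b + 2)*(b + 3)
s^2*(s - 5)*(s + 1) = s^4 - 4*s^3 - 5*s^2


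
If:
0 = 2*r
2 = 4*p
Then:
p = 1/2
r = 0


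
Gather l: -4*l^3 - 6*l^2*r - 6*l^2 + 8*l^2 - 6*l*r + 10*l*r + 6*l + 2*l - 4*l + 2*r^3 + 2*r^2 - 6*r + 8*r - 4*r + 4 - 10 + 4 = -4*l^3 + l^2*(2 - 6*r) + l*(4*r + 4) + 2*r^3 + 2*r^2 - 2*r - 2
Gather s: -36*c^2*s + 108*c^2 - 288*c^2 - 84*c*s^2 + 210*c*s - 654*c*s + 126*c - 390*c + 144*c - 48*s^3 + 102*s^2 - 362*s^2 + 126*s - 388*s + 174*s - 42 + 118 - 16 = -180*c^2 - 120*c - 48*s^3 + s^2*(-84*c - 260) + s*(-36*c^2 - 444*c - 88) + 60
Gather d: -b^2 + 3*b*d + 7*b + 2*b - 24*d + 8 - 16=-b^2 + 9*b + d*(3*b - 24) - 8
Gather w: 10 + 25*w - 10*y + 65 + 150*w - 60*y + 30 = 175*w - 70*y + 105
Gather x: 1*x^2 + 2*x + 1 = x^2 + 2*x + 1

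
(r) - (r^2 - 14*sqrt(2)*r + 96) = -r^2 + r + 14*sqrt(2)*r - 96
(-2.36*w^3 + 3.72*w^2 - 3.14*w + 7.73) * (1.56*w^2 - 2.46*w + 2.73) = -3.6816*w^5 + 11.6088*w^4 - 20.4924*w^3 + 29.9388*w^2 - 27.588*w + 21.1029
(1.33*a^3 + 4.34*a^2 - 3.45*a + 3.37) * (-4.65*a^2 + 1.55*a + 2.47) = -6.1845*a^5 - 18.1195*a^4 + 26.0546*a^3 - 10.2982*a^2 - 3.298*a + 8.3239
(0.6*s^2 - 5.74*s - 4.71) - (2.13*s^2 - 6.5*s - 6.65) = -1.53*s^2 + 0.76*s + 1.94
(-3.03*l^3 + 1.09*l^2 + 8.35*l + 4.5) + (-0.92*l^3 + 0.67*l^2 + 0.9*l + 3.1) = -3.95*l^3 + 1.76*l^2 + 9.25*l + 7.6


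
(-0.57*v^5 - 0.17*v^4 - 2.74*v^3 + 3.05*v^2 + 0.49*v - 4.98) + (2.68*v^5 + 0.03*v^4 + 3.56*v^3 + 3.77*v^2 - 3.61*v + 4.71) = 2.11*v^5 - 0.14*v^4 + 0.82*v^3 + 6.82*v^2 - 3.12*v - 0.27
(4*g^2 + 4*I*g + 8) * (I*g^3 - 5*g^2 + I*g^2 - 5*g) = 4*I*g^5 - 24*g^4 + 4*I*g^4 - 24*g^3 - 12*I*g^3 - 40*g^2 - 12*I*g^2 - 40*g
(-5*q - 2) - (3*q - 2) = -8*q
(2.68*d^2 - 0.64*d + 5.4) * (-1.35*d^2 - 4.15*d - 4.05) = -3.618*d^4 - 10.258*d^3 - 15.488*d^2 - 19.818*d - 21.87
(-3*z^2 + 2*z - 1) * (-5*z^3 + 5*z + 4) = 15*z^5 - 10*z^4 - 10*z^3 - 2*z^2 + 3*z - 4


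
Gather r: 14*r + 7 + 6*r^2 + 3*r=6*r^2 + 17*r + 7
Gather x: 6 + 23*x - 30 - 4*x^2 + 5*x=-4*x^2 + 28*x - 24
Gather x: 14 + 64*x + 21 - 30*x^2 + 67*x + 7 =-30*x^2 + 131*x + 42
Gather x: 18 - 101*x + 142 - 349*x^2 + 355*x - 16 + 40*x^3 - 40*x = 40*x^3 - 349*x^2 + 214*x + 144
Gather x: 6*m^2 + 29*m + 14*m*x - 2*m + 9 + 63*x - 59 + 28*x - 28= 6*m^2 + 27*m + x*(14*m + 91) - 78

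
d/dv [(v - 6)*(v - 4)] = 2*v - 10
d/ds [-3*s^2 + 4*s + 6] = 4 - 6*s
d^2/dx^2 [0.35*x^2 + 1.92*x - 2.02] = 0.700000000000000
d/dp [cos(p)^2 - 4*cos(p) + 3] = 2*(2 - cos(p))*sin(p)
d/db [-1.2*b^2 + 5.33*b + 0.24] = 5.33 - 2.4*b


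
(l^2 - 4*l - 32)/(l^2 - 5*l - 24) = (l + 4)/(l + 3)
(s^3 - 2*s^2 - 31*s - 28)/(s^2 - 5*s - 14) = (s^2 + 5*s + 4)/(s + 2)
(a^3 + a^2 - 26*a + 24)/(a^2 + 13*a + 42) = (a^2 - 5*a + 4)/(a + 7)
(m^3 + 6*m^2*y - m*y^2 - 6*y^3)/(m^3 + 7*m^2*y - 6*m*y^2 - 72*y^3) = (-m^2 + y^2)/(-m^2 - m*y + 12*y^2)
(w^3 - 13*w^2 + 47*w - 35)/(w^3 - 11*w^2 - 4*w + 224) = (w^2 - 6*w + 5)/(w^2 - 4*w - 32)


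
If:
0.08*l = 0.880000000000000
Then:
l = 11.00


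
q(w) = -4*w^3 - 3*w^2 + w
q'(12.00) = -1799.00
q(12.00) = -7332.00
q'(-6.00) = -395.00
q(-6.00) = 750.00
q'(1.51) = -35.42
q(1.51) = -19.10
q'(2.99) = -124.22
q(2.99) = -130.75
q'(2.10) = -64.52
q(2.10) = -48.17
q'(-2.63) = -66.22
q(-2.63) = 49.39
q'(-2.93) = -84.44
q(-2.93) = 71.93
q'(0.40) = -3.32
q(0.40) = -0.34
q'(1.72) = -44.82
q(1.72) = -27.51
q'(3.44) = -161.64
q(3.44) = -194.89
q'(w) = -12*w^2 - 6*w + 1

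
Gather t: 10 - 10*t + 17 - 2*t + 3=30 - 12*t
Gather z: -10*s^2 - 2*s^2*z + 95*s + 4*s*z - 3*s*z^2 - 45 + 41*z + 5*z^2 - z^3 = -10*s^2 + 95*s - z^3 + z^2*(5 - 3*s) + z*(-2*s^2 + 4*s + 41) - 45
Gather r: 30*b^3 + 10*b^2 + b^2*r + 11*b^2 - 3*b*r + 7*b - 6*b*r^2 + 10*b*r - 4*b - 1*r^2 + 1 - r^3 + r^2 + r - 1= 30*b^3 + 21*b^2 - 6*b*r^2 + 3*b - r^3 + r*(b^2 + 7*b + 1)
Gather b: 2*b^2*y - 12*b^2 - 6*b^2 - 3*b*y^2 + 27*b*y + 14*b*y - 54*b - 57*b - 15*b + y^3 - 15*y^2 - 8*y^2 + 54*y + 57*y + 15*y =b^2*(2*y - 18) + b*(-3*y^2 + 41*y - 126) + y^3 - 23*y^2 + 126*y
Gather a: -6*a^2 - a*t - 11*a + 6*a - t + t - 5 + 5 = -6*a^2 + a*(-t - 5)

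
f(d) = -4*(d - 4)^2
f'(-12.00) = 128.00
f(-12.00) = -1024.00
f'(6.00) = -16.00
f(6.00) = -16.00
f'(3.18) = 6.56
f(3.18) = -2.69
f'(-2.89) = 55.12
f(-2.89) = -189.89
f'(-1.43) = 43.44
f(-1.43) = -117.94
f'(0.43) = 28.56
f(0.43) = -50.98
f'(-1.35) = 42.80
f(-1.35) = -114.49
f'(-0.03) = 32.24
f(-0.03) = -64.96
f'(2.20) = 14.40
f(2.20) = -12.96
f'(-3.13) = 57.04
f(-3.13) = -203.35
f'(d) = 32 - 8*d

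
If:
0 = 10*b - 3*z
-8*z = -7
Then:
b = 21/80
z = 7/8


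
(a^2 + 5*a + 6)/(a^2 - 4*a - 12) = (a + 3)/(a - 6)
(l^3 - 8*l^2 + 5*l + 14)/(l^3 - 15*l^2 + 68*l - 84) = (l + 1)/(l - 6)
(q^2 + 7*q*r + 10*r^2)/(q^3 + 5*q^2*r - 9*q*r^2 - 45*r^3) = (q + 2*r)/(q^2 - 9*r^2)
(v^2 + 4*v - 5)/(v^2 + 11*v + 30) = (v - 1)/(v + 6)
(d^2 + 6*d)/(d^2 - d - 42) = d/(d - 7)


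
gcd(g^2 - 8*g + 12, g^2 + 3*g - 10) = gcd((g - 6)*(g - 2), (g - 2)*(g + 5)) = g - 2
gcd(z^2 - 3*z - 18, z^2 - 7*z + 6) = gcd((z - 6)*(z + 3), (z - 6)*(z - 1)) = z - 6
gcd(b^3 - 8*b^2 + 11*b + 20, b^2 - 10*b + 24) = b - 4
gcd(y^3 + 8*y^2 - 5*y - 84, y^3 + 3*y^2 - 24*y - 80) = y + 4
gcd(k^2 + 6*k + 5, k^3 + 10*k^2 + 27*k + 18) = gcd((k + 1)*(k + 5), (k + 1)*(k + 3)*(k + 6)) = k + 1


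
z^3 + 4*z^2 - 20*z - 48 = (z - 4)*(z + 2)*(z + 6)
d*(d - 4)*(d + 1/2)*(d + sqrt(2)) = d^4 - 7*d^3/2 + sqrt(2)*d^3 - 7*sqrt(2)*d^2/2 - 2*d^2 - 2*sqrt(2)*d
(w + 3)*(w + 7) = w^2 + 10*w + 21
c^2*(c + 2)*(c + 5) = c^4 + 7*c^3 + 10*c^2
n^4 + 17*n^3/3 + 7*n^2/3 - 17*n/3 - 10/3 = (n - 1)*(n + 2/3)*(n + 1)*(n + 5)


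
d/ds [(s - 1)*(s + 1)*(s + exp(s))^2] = (s + exp(s))*(2*(s - 1)*(s + 1)*(exp(s) + 1) + (s - 1)*(s + exp(s)) + (s + 1)*(s + exp(s)))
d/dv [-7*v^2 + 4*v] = 4 - 14*v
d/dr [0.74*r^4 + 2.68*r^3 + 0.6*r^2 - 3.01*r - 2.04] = 2.96*r^3 + 8.04*r^2 + 1.2*r - 3.01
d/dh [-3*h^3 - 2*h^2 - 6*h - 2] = -9*h^2 - 4*h - 6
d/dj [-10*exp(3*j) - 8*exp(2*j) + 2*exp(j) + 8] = (-30*exp(2*j) - 16*exp(j) + 2)*exp(j)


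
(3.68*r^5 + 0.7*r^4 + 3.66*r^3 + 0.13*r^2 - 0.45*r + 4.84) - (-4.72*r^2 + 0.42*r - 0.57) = 3.68*r^5 + 0.7*r^4 + 3.66*r^3 + 4.85*r^2 - 0.87*r + 5.41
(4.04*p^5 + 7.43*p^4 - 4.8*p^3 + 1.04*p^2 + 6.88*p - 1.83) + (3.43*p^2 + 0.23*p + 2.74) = 4.04*p^5 + 7.43*p^4 - 4.8*p^3 + 4.47*p^2 + 7.11*p + 0.91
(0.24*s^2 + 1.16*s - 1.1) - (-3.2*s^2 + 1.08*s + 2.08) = 3.44*s^2 + 0.0799999999999998*s - 3.18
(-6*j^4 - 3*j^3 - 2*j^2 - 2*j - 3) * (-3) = 18*j^4 + 9*j^3 + 6*j^2 + 6*j + 9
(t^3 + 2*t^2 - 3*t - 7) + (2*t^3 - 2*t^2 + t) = 3*t^3 - 2*t - 7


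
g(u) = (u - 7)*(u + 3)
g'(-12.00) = -28.00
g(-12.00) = 171.00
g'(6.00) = 8.00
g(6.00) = -9.00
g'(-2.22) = -8.44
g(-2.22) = -7.19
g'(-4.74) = -13.48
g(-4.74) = 20.43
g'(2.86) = 1.72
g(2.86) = -24.26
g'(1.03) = -1.94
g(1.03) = -24.06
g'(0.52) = -2.96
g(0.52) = -22.81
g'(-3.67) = -11.34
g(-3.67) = 7.15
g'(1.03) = -1.94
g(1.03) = -24.06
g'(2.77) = 1.54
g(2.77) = -24.41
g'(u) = 2*u - 4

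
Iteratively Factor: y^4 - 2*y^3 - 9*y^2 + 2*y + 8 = (y - 1)*(y^3 - y^2 - 10*y - 8) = (y - 4)*(y - 1)*(y^2 + 3*y + 2) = (y - 4)*(y - 1)*(y + 1)*(y + 2)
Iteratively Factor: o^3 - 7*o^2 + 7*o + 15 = (o + 1)*(o^2 - 8*o + 15) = (o - 3)*(o + 1)*(o - 5)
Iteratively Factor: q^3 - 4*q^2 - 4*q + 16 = (q - 4)*(q^2 - 4) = (q - 4)*(q + 2)*(q - 2)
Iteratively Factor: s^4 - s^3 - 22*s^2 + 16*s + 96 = (s - 4)*(s^3 + 3*s^2 - 10*s - 24) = (s - 4)*(s + 2)*(s^2 + s - 12) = (s - 4)*(s + 2)*(s + 4)*(s - 3)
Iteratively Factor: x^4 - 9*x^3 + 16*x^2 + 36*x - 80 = (x - 2)*(x^3 - 7*x^2 + 2*x + 40) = (x - 4)*(x - 2)*(x^2 - 3*x - 10) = (x - 5)*(x - 4)*(x - 2)*(x + 2)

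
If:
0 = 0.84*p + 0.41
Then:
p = -0.49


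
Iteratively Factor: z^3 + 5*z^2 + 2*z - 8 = (z + 4)*(z^2 + z - 2) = (z + 2)*(z + 4)*(z - 1)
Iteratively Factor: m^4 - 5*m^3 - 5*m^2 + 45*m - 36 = (m + 3)*(m^3 - 8*m^2 + 19*m - 12) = (m - 1)*(m + 3)*(m^2 - 7*m + 12) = (m - 3)*(m - 1)*(m + 3)*(m - 4)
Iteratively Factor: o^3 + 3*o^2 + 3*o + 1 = (o + 1)*(o^2 + 2*o + 1) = (o + 1)^2*(o + 1)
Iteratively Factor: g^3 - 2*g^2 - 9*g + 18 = (g + 3)*(g^2 - 5*g + 6) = (g - 3)*(g + 3)*(g - 2)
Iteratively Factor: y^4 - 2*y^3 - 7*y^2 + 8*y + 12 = (y + 1)*(y^3 - 3*y^2 - 4*y + 12) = (y + 1)*(y + 2)*(y^2 - 5*y + 6) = (y - 3)*(y + 1)*(y + 2)*(y - 2)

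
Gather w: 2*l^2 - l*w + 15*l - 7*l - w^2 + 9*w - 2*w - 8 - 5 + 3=2*l^2 + 8*l - w^2 + w*(7 - l) - 10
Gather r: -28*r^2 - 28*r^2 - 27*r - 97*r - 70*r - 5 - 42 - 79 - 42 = -56*r^2 - 194*r - 168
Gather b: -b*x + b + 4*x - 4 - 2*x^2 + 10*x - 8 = b*(1 - x) - 2*x^2 + 14*x - 12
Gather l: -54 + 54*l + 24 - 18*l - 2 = 36*l - 32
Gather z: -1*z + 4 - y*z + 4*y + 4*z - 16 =4*y + z*(3 - y) - 12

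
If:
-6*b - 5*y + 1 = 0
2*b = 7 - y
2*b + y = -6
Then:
No Solution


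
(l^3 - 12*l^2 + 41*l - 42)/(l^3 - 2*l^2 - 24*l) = (-l^3 + 12*l^2 - 41*l + 42)/(l*(-l^2 + 2*l + 24))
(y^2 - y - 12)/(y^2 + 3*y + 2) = (y^2 - y - 12)/(y^2 + 3*y + 2)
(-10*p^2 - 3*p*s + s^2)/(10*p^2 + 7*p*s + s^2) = (-5*p + s)/(5*p + s)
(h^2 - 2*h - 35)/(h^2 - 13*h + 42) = (h + 5)/(h - 6)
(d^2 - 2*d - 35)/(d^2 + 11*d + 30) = (d - 7)/(d + 6)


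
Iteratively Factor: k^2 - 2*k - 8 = (k - 4)*(k + 2)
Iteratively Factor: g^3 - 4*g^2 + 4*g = (g - 2)*(g^2 - 2*g) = (g - 2)^2*(g)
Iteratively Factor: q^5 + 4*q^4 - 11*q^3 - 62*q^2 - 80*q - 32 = (q + 4)*(q^4 - 11*q^2 - 18*q - 8) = (q + 1)*(q + 4)*(q^3 - q^2 - 10*q - 8) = (q + 1)*(q + 2)*(q + 4)*(q^2 - 3*q - 4) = (q + 1)^2*(q + 2)*(q + 4)*(q - 4)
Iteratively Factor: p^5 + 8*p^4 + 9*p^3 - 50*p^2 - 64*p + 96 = (p + 4)*(p^4 + 4*p^3 - 7*p^2 - 22*p + 24) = (p + 4)^2*(p^3 - 7*p + 6) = (p - 2)*(p + 4)^2*(p^2 + 2*p - 3) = (p - 2)*(p + 3)*(p + 4)^2*(p - 1)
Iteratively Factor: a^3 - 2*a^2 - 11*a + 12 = (a + 3)*(a^2 - 5*a + 4) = (a - 1)*(a + 3)*(a - 4)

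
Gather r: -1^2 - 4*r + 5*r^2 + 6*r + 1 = 5*r^2 + 2*r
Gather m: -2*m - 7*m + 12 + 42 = 54 - 9*m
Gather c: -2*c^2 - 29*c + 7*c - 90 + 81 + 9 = -2*c^2 - 22*c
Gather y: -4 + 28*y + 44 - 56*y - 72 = -28*y - 32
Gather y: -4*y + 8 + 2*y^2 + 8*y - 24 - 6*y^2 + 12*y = -4*y^2 + 16*y - 16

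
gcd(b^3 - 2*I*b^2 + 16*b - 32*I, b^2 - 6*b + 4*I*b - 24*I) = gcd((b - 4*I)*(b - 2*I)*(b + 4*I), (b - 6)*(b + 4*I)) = b + 4*I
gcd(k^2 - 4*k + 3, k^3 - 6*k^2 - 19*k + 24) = k - 1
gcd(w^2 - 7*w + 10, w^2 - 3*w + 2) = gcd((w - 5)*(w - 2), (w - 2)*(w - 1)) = w - 2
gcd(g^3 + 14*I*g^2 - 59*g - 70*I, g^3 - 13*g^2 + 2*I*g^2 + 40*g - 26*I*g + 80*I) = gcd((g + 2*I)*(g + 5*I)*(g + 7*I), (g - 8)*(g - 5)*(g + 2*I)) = g + 2*I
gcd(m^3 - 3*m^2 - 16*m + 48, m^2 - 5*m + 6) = m - 3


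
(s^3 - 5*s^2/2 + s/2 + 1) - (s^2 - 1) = s^3 - 7*s^2/2 + s/2 + 2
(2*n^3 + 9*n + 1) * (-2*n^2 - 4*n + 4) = -4*n^5 - 8*n^4 - 10*n^3 - 38*n^2 + 32*n + 4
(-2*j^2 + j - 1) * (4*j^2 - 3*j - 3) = -8*j^4 + 10*j^3 - j^2 + 3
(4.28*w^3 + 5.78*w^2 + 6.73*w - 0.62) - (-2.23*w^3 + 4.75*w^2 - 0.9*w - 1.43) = 6.51*w^3 + 1.03*w^2 + 7.63*w + 0.81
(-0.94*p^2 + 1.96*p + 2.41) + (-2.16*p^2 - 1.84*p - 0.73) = -3.1*p^2 + 0.12*p + 1.68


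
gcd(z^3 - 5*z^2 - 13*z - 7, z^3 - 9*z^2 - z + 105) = z - 7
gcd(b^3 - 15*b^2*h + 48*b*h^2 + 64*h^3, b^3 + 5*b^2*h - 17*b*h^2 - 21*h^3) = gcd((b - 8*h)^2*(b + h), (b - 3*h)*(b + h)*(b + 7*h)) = b + h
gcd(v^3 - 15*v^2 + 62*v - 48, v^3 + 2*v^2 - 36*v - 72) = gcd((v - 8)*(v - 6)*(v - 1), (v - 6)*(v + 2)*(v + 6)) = v - 6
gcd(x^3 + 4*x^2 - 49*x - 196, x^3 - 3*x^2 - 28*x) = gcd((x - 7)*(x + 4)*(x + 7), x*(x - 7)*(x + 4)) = x^2 - 3*x - 28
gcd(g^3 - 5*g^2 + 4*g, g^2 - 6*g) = g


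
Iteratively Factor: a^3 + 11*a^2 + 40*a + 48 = (a + 4)*(a^2 + 7*a + 12) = (a + 3)*(a + 4)*(a + 4)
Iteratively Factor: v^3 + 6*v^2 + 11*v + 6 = (v + 3)*(v^2 + 3*v + 2) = (v + 2)*(v + 3)*(v + 1)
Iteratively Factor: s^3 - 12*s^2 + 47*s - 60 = (s - 5)*(s^2 - 7*s + 12) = (s - 5)*(s - 3)*(s - 4)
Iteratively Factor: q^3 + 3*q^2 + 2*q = (q + 1)*(q^2 + 2*q) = q*(q + 1)*(q + 2)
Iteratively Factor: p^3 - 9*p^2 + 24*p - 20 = (p - 2)*(p^2 - 7*p + 10) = (p - 2)^2*(p - 5)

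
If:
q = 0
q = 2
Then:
No Solution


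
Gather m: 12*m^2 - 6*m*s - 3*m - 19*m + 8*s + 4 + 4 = 12*m^2 + m*(-6*s - 22) + 8*s + 8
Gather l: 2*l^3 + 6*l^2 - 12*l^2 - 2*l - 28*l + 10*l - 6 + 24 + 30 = 2*l^3 - 6*l^2 - 20*l + 48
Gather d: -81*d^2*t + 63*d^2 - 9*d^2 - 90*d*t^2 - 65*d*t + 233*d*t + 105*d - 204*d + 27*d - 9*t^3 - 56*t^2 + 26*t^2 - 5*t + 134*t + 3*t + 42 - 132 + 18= d^2*(54 - 81*t) + d*(-90*t^2 + 168*t - 72) - 9*t^3 - 30*t^2 + 132*t - 72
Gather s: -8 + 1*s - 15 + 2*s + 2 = 3*s - 21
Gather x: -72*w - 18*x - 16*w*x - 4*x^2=-72*w - 4*x^2 + x*(-16*w - 18)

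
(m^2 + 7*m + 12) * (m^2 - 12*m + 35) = m^4 - 5*m^3 - 37*m^2 + 101*m + 420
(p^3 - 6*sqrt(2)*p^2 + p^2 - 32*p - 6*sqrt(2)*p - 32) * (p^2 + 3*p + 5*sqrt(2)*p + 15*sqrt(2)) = p^5 - sqrt(2)*p^4 + 4*p^4 - 89*p^3 - 4*sqrt(2)*p^3 - 368*p^2 - 163*sqrt(2)*p^2 - 640*sqrt(2)*p - 276*p - 480*sqrt(2)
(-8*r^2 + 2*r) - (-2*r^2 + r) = -6*r^2 + r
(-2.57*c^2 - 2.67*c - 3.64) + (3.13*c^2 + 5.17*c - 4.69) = 0.56*c^2 + 2.5*c - 8.33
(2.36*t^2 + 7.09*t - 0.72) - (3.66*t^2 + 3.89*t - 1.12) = -1.3*t^2 + 3.2*t + 0.4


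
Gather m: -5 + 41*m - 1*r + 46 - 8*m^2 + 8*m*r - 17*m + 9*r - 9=-8*m^2 + m*(8*r + 24) + 8*r + 32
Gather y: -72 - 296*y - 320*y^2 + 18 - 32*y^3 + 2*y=-32*y^3 - 320*y^2 - 294*y - 54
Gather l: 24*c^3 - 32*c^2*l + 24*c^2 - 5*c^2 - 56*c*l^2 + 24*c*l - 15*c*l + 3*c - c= 24*c^3 + 19*c^2 - 56*c*l^2 + 2*c + l*(-32*c^2 + 9*c)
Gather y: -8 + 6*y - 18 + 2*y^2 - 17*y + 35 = 2*y^2 - 11*y + 9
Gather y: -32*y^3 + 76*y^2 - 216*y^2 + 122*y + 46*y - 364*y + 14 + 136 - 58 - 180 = -32*y^3 - 140*y^2 - 196*y - 88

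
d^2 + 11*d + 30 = (d + 5)*(d + 6)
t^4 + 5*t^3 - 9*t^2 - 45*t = t*(t - 3)*(t + 3)*(t + 5)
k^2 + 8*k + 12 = (k + 2)*(k + 6)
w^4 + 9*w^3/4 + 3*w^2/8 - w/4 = w*(w - 1/4)*(w + 1/2)*(w + 2)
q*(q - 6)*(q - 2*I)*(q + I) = q^4 - 6*q^3 - I*q^3 + 2*q^2 + 6*I*q^2 - 12*q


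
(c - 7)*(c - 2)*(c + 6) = c^3 - 3*c^2 - 40*c + 84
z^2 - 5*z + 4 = (z - 4)*(z - 1)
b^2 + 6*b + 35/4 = (b + 5/2)*(b + 7/2)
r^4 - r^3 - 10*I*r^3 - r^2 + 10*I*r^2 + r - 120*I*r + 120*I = (r - 1)*(r - 8*I)*(r - 5*I)*(r + 3*I)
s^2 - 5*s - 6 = (s - 6)*(s + 1)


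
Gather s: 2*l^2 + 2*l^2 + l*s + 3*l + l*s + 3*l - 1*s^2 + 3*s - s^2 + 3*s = 4*l^2 + 6*l - 2*s^2 + s*(2*l + 6)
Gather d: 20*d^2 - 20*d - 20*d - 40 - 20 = 20*d^2 - 40*d - 60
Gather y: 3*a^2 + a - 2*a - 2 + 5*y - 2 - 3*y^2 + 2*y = 3*a^2 - a - 3*y^2 + 7*y - 4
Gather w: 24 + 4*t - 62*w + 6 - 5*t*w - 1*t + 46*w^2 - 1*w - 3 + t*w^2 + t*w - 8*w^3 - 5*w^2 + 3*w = 3*t - 8*w^3 + w^2*(t + 41) + w*(-4*t - 60) + 27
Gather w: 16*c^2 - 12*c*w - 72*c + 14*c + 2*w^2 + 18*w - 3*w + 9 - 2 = 16*c^2 - 58*c + 2*w^2 + w*(15 - 12*c) + 7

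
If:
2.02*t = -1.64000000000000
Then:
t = -0.81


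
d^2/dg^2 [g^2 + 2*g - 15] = 2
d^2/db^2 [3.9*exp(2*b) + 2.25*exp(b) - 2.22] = (15.6*exp(b) + 2.25)*exp(b)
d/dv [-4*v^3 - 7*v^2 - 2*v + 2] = -12*v^2 - 14*v - 2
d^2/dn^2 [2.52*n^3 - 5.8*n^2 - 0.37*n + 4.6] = 15.12*n - 11.6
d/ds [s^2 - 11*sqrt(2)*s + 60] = 2*s - 11*sqrt(2)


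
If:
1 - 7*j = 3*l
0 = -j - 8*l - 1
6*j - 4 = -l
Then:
No Solution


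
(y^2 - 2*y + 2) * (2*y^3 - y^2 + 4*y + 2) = 2*y^5 - 5*y^4 + 10*y^3 - 8*y^2 + 4*y + 4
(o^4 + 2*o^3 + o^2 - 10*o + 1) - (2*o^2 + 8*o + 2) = o^4 + 2*o^3 - o^2 - 18*o - 1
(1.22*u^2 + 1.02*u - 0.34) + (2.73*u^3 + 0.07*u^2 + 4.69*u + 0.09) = 2.73*u^3 + 1.29*u^2 + 5.71*u - 0.25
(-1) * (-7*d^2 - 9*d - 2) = 7*d^2 + 9*d + 2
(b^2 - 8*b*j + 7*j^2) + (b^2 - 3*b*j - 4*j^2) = 2*b^2 - 11*b*j + 3*j^2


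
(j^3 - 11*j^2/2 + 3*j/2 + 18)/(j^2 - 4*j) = j - 3/2 - 9/(2*j)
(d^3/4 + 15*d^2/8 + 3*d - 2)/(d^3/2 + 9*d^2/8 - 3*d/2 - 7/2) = (2*d^3 + 15*d^2 + 24*d - 16)/(4*d^3 + 9*d^2 - 12*d - 28)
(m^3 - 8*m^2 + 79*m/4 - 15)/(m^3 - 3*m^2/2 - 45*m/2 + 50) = (m - 3/2)/(m + 5)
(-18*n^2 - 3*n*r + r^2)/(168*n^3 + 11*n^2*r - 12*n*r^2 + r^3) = (-6*n + r)/(56*n^2 - 15*n*r + r^2)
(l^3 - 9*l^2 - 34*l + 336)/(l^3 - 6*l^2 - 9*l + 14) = (l^2 - 2*l - 48)/(l^2 + l - 2)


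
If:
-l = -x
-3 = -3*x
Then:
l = 1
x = 1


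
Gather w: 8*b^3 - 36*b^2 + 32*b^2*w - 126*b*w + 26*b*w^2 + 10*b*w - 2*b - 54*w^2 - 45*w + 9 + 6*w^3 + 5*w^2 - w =8*b^3 - 36*b^2 - 2*b + 6*w^3 + w^2*(26*b - 49) + w*(32*b^2 - 116*b - 46) + 9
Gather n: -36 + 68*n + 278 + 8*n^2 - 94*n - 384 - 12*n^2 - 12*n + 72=-4*n^2 - 38*n - 70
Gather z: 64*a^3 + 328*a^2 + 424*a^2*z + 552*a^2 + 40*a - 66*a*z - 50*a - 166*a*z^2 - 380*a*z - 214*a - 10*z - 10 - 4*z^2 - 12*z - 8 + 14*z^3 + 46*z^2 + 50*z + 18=64*a^3 + 880*a^2 - 224*a + 14*z^3 + z^2*(42 - 166*a) + z*(424*a^2 - 446*a + 28)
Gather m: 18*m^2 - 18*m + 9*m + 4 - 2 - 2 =18*m^2 - 9*m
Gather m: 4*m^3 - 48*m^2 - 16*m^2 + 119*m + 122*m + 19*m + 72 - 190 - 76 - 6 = 4*m^3 - 64*m^2 + 260*m - 200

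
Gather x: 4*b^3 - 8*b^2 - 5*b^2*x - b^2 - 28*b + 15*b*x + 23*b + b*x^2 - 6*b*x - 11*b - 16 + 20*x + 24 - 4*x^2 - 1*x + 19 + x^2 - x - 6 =4*b^3 - 9*b^2 - 16*b + x^2*(b - 3) + x*(-5*b^2 + 9*b + 18) + 21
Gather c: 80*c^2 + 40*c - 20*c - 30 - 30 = 80*c^2 + 20*c - 60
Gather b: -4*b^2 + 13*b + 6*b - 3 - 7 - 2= -4*b^2 + 19*b - 12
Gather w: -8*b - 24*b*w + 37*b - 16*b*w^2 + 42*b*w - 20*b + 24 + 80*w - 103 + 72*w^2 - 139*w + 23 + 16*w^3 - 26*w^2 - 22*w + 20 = 9*b + 16*w^3 + w^2*(46 - 16*b) + w*(18*b - 81) - 36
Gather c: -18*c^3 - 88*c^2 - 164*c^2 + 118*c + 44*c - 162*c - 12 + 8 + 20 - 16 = -18*c^3 - 252*c^2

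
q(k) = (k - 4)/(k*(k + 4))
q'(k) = -(k - 4)/(k*(k + 4)^2) + 1/(k*(k + 4)) - (k - 4)/(k^2*(k + 4))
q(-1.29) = 1.51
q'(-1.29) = 0.33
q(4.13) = 0.00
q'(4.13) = 0.03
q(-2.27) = 1.60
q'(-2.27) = -0.47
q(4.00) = 0.00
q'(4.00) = 0.03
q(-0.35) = 3.41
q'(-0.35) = 8.01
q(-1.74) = 1.46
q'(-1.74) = -0.06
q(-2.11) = 1.53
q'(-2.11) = -0.34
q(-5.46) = -1.19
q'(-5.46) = -0.90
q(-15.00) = -0.12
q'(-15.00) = -0.01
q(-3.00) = 2.33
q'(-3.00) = -1.89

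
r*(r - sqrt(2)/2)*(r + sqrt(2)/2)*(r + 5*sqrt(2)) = r^4 + 5*sqrt(2)*r^3 - r^2/2 - 5*sqrt(2)*r/2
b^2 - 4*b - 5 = (b - 5)*(b + 1)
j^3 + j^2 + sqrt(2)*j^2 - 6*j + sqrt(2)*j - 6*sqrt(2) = (j - 2)*(j + 3)*(j + sqrt(2))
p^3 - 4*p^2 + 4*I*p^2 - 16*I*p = p*(p - 4)*(p + 4*I)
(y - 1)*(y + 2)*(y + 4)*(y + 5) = y^4 + 10*y^3 + 27*y^2 + 2*y - 40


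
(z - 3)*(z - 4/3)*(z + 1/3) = z^3 - 4*z^2 + 23*z/9 + 4/3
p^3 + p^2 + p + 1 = (p + 1)*(p - I)*(p + I)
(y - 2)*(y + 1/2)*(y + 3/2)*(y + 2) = y^4 + 2*y^3 - 13*y^2/4 - 8*y - 3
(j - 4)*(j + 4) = j^2 - 16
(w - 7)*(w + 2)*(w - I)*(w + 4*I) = w^4 - 5*w^3 + 3*I*w^3 - 10*w^2 - 15*I*w^2 - 20*w - 42*I*w - 56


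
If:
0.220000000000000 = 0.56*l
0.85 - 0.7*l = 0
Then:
No Solution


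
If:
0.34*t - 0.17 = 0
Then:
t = 0.50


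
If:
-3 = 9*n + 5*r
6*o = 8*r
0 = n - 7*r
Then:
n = -21/68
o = -1/17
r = -3/68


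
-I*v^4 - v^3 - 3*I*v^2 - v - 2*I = (v - 2*I)*(v - I)*(v + I)*(-I*v + 1)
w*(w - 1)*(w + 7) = w^3 + 6*w^2 - 7*w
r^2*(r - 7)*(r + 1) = r^4 - 6*r^3 - 7*r^2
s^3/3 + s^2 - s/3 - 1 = (s/3 + 1)*(s - 1)*(s + 1)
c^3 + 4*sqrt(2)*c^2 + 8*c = c*(c + 2*sqrt(2))^2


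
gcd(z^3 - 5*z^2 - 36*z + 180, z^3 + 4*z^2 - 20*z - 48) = z + 6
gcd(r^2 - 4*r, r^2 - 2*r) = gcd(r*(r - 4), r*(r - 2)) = r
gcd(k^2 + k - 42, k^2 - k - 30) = k - 6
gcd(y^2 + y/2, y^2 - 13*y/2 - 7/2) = y + 1/2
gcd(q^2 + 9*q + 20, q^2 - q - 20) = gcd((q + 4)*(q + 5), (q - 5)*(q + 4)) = q + 4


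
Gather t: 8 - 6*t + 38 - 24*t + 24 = 70 - 30*t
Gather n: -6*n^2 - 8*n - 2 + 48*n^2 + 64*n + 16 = 42*n^2 + 56*n + 14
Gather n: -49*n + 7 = 7 - 49*n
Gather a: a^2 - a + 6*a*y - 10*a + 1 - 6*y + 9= a^2 + a*(6*y - 11) - 6*y + 10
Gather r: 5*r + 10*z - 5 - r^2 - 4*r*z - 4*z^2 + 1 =-r^2 + r*(5 - 4*z) - 4*z^2 + 10*z - 4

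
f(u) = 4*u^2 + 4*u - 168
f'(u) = 8*u + 4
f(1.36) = -155.16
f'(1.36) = 14.88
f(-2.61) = -151.19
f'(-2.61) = -16.88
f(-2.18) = -157.71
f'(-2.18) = -13.44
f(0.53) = -164.76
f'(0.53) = 8.24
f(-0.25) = -168.75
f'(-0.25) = 2.00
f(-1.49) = -165.08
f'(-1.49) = -7.92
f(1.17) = -157.84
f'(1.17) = 13.36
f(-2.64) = -150.68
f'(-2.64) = -17.12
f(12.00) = 456.00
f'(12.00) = 100.00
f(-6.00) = -48.00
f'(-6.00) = -44.00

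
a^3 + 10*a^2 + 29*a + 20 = (a + 1)*(a + 4)*(a + 5)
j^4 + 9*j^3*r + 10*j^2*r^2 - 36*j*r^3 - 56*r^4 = (j - 2*r)*(j + 2*r)^2*(j + 7*r)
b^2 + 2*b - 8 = (b - 2)*(b + 4)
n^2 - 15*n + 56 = (n - 8)*(n - 7)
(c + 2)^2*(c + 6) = c^3 + 10*c^2 + 28*c + 24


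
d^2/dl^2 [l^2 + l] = 2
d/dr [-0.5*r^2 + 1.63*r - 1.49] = 1.63 - 1.0*r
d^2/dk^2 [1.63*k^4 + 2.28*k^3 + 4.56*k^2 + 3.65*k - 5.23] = 19.56*k^2 + 13.68*k + 9.12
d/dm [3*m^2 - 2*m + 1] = 6*m - 2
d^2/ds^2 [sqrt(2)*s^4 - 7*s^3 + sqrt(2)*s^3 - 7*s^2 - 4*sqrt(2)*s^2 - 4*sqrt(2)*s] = 12*sqrt(2)*s^2 - 42*s + 6*sqrt(2)*s - 14 - 8*sqrt(2)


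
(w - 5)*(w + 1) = w^2 - 4*w - 5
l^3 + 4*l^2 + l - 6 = (l - 1)*(l + 2)*(l + 3)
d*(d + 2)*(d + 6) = d^3 + 8*d^2 + 12*d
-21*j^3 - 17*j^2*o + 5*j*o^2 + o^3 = (-3*j + o)*(j + o)*(7*j + o)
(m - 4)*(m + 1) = m^2 - 3*m - 4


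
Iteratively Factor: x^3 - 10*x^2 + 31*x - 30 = (x - 5)*(x^2 - 5*x + 6) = (x - 5)*(x - 2)*(x - 3)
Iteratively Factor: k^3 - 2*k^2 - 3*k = (k + 1)*(k^2 - 3*k) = (k - 3)*(k + 1)*(k)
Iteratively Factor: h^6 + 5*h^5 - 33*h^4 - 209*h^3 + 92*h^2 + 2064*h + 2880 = (h - 5)*(h^5 + 10*h^4 + 17*h^3 - 124*h^2 - 528*h - 576) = (h - 5)*(h - 4)*(h^4 + 14*h^3 + 73*h^2 + 168*h + 144) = (h - 5)*(h - 4)*(h + 4)*(h^3 + 10*h^2 + 33*h + 36) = (h - 5)*(h - 4)*(h + 3)*(h + 4)*(h^2 + 7*h + 12) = (h - 5)*(h - 4)*(h + 3)*(h + 4)^2*(h + 3)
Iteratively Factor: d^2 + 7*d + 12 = (d + 4)*(d + 3)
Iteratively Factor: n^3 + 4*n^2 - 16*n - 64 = (n + 4)*(n^2 - 16) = (n - 4)*(n + 4)*(n + 4)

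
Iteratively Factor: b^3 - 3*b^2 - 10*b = (b)*(b^2 - 3*b - 10) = b*(b - 5)*(b + 2)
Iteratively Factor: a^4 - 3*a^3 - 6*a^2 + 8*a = (a + 2)*(a^3 - 5*a^2 + 4*a) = a*(a + 2)*(a^2 - 5*a + 4) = a*(a - 4)*(a + 2)*(a - 1)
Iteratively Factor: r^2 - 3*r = (r)*(r - 3)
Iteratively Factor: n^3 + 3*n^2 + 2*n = (n + 2)*(n^2 + n) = n*(n + 2)*(n + 1)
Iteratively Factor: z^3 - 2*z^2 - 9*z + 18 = (z - 3)*(z^2 + z - 6) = (z - 3)*(z + 3)*(z - 2)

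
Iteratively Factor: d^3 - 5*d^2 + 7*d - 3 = (d - 1)*(d^2 - 4*d + 3) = (d - 3)*(d - 1)*(d - 1)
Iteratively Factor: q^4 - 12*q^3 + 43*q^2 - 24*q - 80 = (q - 4)*(q^3 - 8*q^2 + 11*q + 20) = (q - 5)*(q - 4)*(q^2 - 3*q - 4) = (q - 5)*(q - 4)^2*(q + 1)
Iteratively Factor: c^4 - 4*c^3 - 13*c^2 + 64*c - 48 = (c - 3)*(c^3 - c^2 - 16*c + 16) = (c - 4)*(c - 3)*(c^2 + 3*c - 4) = (c - 4)*(c - 3)*(c - 1)*(c + 4)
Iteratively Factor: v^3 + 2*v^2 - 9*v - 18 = (v - 3)*(v^2 + 5*v + 6) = (v - 3)*(v + 3)*(v + 2)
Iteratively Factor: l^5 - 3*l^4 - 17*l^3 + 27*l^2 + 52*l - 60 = (l + 3)*(l^4 - 6*l^3 + l^2 + 24*l - 20) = (l - 2)*(l + 3)*(l^3 - 4*l^2 - 7*l + 10) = (l - 2)*(l + 2)*(l + 3)*(l^2 - 6*l + 5) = (l - 5)*(l - 2)*(l + 2)*(l + 3)*(l - 1)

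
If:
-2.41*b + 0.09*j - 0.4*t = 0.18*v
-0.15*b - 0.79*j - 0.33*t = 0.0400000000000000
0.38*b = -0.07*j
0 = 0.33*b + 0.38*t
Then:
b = 0.01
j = -0.05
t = -0.01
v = -0.13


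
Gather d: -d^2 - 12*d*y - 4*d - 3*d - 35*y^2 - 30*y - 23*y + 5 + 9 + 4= -d^2 + d*(-12*y - 7) - 35*y^2 - 53*y + 18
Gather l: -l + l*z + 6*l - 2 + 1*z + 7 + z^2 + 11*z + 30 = l*(z + 5) + z^2 + 12*z + 35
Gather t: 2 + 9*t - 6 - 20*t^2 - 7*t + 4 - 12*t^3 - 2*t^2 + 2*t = -12*t^3 - 22*t^2 + 4*t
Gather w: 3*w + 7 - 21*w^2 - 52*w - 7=-21*w^2 - 49*w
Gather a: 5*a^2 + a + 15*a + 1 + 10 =5*a^2 + 16*a + 11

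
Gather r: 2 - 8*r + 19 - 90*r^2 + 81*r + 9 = -90*r^2 + 73*r + 30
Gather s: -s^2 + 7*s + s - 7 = -s^2 + 8*s - 7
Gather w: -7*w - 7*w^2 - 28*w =-7*w^2 - 35*w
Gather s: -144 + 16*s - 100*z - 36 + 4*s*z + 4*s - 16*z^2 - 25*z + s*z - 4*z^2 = s*(5*z + 20) - 20*z^2 - 125*z - 180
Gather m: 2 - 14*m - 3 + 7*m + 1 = -7*m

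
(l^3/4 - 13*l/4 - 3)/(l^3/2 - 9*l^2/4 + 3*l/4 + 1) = (l^2 + 4*l + 3)/(2*l^2 - l - 1)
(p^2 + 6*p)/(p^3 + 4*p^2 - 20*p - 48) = p/(p^2 - 2*p - 8)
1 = 1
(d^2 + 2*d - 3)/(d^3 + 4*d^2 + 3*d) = (d - 1)/(d*(d + 1))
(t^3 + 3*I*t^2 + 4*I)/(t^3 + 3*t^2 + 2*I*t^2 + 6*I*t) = (t^2 + I*t + 2)/(t*(t + 3))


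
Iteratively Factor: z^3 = (z)*(z^2) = z^2*(z)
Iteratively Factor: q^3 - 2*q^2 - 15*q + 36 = (q - 3)*(q^2 + q - 12) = (q - 3)*(q + 4)*(q - 3)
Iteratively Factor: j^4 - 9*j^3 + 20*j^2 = (j)*(j^3 - 9*j^2 + 20*j) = j*(j - 4)*(j^2 - 5*j) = j^2*(j - 4)*(j - 5)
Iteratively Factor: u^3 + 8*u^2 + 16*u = (u + 4)*(u^2 + 4*u) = (u + 4)^2*(u)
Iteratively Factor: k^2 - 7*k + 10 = (k - 2)*(k - 5)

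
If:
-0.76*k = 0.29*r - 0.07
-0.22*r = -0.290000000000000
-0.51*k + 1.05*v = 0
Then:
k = -0.41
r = 1.32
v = -0.20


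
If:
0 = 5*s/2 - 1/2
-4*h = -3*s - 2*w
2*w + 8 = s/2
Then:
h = -73/40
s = 1/5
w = -79/20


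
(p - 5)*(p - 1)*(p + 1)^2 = p^4 - 4*p^3 - 6*p^2 + 4*p + 5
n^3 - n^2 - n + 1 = (n - 1)^2*(n + 1)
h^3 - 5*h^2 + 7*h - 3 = (h - 3)*(h - 1)^2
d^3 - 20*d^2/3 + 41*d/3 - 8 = (d - 3)*(d - 8/3)*(d - 1)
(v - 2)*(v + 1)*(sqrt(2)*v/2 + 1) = sqrt(2)*v^3/2 - sqrt(2)*v^2/2 + v^2 - sqrt(2)*v - v - 2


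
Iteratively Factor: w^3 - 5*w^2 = (w)*(w^2 - 5*w) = w^2*(w - 5)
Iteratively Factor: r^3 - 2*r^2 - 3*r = (r)*(r^2 - 2*r - 3) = r*(r + 1)*(r - 3)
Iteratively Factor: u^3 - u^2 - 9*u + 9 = (u - 1)*(u^2 - 9) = (u - 3)*(u - 1)*(u + 3)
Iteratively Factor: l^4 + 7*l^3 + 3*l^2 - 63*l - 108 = (l + 4)*(l^3 + 3*l^2 - 9*l - 27) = (l - 3)*(l + 4)*(l^2 + 6*l + 9) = (l - 3)*(l + 3)*(l + 4)*(l + 3)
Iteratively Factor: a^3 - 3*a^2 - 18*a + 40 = (a - 5)*(a^2 + 2*a - 8) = (a - 5)*(a + 4)*(a - 2)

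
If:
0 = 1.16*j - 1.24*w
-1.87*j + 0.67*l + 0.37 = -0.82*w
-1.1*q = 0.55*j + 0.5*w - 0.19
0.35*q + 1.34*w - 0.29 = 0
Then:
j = 0.25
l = -0.15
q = -0.06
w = 0.23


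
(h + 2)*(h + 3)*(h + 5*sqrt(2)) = h^3 + 5*h^2 + 5*sqrt(2)*h^2 + 6*h + 25*sqrt(2)*h + 30*sqrt(2)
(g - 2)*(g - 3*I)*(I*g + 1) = I*g^3 + 4*g^2 - 2*I*g^2 - 8*g - 3*I*g + 6*I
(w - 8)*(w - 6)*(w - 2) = w^3 - 16*w^2 + 76*w - 96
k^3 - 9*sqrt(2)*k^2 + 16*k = k*(k - 8*sqrt(2))*(k - sqrt(2))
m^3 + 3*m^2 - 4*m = m*(m - 1)*(m + 4)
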